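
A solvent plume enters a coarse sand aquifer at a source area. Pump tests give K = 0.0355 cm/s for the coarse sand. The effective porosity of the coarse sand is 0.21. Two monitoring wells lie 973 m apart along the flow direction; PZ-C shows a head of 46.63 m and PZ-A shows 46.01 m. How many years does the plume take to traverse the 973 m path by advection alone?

Convert K: 0.0355 cm/s × 864 = 30.67 m/day.
Hydraulic gradient i = (46.63 − 46.01) / 973 = 0.62 / 973 = 0.0006372.
Darcy flux q = K · i = 30.67 × 0.0006372 = 0.01954 m/day.
Seepage velocity v = q / n_e = 0.01954 / 0.21 = 0.09307 m/day.
Travel time t = L / v = 973 / 0.09307 = 10455 days = 28.62 years.

28.6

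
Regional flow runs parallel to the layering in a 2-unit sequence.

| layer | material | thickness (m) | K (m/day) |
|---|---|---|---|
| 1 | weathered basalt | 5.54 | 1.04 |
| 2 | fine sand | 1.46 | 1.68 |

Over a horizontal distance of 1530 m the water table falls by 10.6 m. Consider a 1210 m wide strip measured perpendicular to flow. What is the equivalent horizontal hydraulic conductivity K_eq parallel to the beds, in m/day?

Flow is parallel to layering, so each bed carries its own Darcy discharge and the transmissivities add.
Σ(K_i·b_i) = 1.04×5.54 + 1.68×1.46 = 8.214 m²/day.
Total thickness b = 7.000 m, so K_eq = Σ(K_i·b_i)/b = 1.173 m/day.

1.17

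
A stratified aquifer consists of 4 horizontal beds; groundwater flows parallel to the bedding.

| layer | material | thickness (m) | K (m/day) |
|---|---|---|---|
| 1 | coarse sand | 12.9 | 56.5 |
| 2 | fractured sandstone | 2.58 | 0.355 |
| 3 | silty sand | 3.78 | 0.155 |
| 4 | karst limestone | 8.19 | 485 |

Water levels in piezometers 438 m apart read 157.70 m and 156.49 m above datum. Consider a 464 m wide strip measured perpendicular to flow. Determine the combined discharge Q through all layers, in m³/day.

Flow is parallel to layering, so each bed carries its own Darcy discharge and the transmissivities add.
Σ(K_i·b_i) = 56.5×12.9 + 0.355×2.58 + 0.155×3.78 + 485×8.19 = 4703 m²/day.
Hydraulic gradient i = (157.70 − 156.49) / 438 = 1.21 / 438 = 0.002763.
Q = Σ(K_i·b_i) · W · i = 4703 × 464 × 0.002763 = 6028 m³/day.

6030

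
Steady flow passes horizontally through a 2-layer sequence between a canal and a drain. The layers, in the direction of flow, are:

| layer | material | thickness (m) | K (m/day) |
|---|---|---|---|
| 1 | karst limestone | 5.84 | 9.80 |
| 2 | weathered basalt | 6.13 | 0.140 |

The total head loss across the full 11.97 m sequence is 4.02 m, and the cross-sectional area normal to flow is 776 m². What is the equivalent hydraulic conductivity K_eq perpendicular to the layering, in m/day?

0.270

Flow is perpendicular to layering, so the layers act in series and the equivalent K is the thickness-weighted harmonic mean.
Total thickness L = 5.84 + 6.13 = 11.97 m.
Σ(b_i/K_i) = 5.84/9.80 + 6.13/0.140 = 44.38 d.
K_eq = L / Σ(b_i/K_i) = 11.97 / 44.38 = 0.2697 m/day.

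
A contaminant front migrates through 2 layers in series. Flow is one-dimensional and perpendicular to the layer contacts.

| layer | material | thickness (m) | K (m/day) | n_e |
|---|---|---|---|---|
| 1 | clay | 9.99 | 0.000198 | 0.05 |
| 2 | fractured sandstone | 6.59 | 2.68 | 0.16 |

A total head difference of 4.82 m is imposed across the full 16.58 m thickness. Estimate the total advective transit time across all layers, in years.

With flow normal to the layers, continuity requires the same specific discharge q through every layer.
Σ(b_i/K_i) = 9.99/0.000198 + 6.59/2.68 = 50457 d.
q = Δh / Σ(b_i/K_i) = 4.82 / 50457 = 9.553e-05 m/day.
In each layer the seepage velocity is v_i = q/n_i, so the layer transit time is t_i = b_i·n_i / q:
  layer 1 (clay): t_1 = 9.99 × 0.05 / 9.553e-05 = 5229 d
  layer 2 (fractured sandstone): t_2 = 6.59 × 0.16 / 9.553e-05 = 11038 d
Total t = Σ t_i = 16267 days = 44.54 years.

44.5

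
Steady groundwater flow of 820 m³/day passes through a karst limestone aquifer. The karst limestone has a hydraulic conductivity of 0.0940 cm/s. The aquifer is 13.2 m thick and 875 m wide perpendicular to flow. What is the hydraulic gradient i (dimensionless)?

0.000874

Convert K: 0.0940 cm/s × 864 = 81.22 m/day.
Cross-sectional area A = 875 × 13.2 = 11550 m².
From Q = K·A·i, i = Q / (K·A) = 820 / (81.22 × 11550) = 0.0008742.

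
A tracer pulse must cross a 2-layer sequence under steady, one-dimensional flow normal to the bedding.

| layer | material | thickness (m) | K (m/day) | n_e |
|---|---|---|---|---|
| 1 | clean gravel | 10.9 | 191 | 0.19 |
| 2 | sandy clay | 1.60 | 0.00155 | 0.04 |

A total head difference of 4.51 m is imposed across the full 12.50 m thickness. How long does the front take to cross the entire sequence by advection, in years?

1.34

With flow normal to the layers, continuity requires the same specific discharge q through every layer.
Σ(b_i/K_i) = 10.9/191 + 1.60/0.00155 = 1032 d.
q = Δh / Σ(b_i/K_i) = 4.51 / 1032 = 0.004369 m/day.
In each layer the seepage velocity is v_i = q/n_i, so the layer transit time is t_i = b_i·n_i / q:
  layer 1 (clean gravel): t_1 = 10.9 × 0.19 / 0.004369 = 474.0 d
  layer 2 (sandy clay): t_2 = 1.60 × 0.04 / 0.004369 = 14.65 d
Total t = Σ t_i = 488.7 days = 1.338 years.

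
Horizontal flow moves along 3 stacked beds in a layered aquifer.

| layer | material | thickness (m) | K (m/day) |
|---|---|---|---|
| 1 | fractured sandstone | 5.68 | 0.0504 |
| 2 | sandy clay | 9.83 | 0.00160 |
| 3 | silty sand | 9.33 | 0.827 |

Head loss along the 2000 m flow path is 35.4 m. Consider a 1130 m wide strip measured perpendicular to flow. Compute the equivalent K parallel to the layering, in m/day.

0.323

Flow is parallel to layering, so each bed carries its own Darcy discharge and the transmissivities add.
Σ(K_i·b_i) = 0.0504×5.68 + 0.00160×9.83 + 0.827×9.33 = 8.018 m²/day.
Total thickness b = 24.84 m, so K_eq = Σ(K_i·b_i)/b = 0.3228 m/day.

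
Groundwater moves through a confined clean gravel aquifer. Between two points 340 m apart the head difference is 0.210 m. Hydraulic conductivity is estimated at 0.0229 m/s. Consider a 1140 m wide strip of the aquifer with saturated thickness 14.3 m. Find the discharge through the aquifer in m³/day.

19900

Convert K: 0.0229 m/s × 86400 = 1979 m/day.
Cross-sectional area A = 1140 × 14.3 = 16302 m².
Hydraulic gradient i = Δh / L = 0.210 / 340 = 0.0006176.
Darcy's law: Q = K · A · i = 1979 × 16302 × 0.0006176 = 19922 m³/day.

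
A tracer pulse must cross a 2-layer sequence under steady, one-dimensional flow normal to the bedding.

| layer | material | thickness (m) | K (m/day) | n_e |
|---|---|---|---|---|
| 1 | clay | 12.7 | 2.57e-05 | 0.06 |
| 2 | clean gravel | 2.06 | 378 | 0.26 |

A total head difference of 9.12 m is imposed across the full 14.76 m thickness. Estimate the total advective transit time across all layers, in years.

With flow normal to the layers, continuity requires the same specific discharge q through every layer.
Σ(b_i/K_i) = 12.7/2.57e-05 + 2.06/378 = 4.942e+05 d.
q = Δh / Σ(b_i/K_i) = 9.12 / 4.942e+05 = 1.846e-05 m/day.
In each layer the seepage velocity is v_i = q/n_i, so the layer transit time is t_i = b_i·n_i / q:
  layer 1 (clay): t_1 = 12.7 × 0.06 / 1.846e-05 = 41289 d
  layer 2 (clean gravel): t_2 = 2.06 × 0.26 / 1.846e-05 = 29021 d
Total t = Σ t_i = 70310 days = 192.5 years.

192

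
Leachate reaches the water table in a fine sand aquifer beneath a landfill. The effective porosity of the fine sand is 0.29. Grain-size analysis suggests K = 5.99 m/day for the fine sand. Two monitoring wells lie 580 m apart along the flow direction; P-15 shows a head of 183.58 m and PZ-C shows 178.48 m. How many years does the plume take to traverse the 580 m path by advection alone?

8.74

Hydraulic gradient i = (183.58 − 178.48) / 580 = 5.1 / 580 = 0.008793.
Darcy flux q = K · i = 5.990 × 0.008793 = 0.05267 m/day.
Seepage velocity v = q / n_e = 0.05267 / 0.29 = 0.1816 m/day.
Travel time t = L / v = 580 / 0.1816 = 3193 days = 8.743 years.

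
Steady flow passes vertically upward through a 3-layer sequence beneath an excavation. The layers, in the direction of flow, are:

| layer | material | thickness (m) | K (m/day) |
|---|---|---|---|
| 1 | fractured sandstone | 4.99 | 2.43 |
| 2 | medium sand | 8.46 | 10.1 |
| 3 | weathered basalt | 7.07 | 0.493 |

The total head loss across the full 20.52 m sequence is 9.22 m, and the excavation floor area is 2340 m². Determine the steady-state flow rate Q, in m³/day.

1250

Flow is perpendicular to layering, so the layers act in series and the equivalent K is the thickness-weighted harmonic mean.
Total thickness L = 4.99 + 8.46 + 7.07 = 20.52 m.
Σ(b_i/K_i) = 4.99/2.43 + 8.46/10.1 + 7.07/0.493 = 17.23 d.
K_eq = L / Σ(b_i/K_i) = 20.52 / 17.23 = 1.191 m/day.
Q = K_eq · A · (Δh/L) = 1.191 × 2340 × (9.22/20.52) = 1252 m³/day.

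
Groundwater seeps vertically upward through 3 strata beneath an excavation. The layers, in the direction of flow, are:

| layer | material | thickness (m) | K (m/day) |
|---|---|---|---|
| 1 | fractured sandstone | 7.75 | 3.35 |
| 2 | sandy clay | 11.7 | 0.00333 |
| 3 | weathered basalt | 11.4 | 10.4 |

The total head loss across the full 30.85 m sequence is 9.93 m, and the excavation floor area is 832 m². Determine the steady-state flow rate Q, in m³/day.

2.35

Flow is perpendicular to layering, so the layers act in series and the equivalent K is the thickness-weighted harmonic mean.
Total thickness L = 7.75 + 11.7 + 11.4 = 30.85 m.
Σ(b_i/K_i) = 7.75/3.35 + 11.7/0.00333 + 11.4/10.4 = 3517 d.
K_eq = L / Σ(b_i/K_i) = 30.85 / 3517 = 0.008772 m/day.
Q = K_eq · A · (Δh/L) = 0.008772 × 832 × (9.93/30.85) = 2.349 m³/day.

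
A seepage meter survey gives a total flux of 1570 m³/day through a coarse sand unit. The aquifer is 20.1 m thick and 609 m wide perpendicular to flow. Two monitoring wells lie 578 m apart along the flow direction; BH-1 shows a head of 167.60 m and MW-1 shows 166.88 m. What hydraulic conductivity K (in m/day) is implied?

Cross-sectional area A = 609 × 20.1 = 12241 m².
Hydraulic gradient i = (167.60 − 166.88) / 578 = 0.72 / 578 = 0.001246.
From Q = K·A·i, K = Q / (A·i) = 1570 / (12241 × 0.001246) = 103.0 m/day.

103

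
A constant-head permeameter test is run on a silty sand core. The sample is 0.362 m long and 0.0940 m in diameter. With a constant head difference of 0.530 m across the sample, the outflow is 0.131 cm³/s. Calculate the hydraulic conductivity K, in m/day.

Cross-sectional area A = π·(d/2)² = π × (0.0940/2)² = 0.006940 m².
Convert discharge: 0.131 cm³/s = 1.310e-07 m³/s.
Darcy's law rearranged: K = Q·L / (A·Δh) = 1.310e-07 × 0.362 / (0.006940 × 0.530) = 1.289e-05 m/s = 1.114 m/day.

1.11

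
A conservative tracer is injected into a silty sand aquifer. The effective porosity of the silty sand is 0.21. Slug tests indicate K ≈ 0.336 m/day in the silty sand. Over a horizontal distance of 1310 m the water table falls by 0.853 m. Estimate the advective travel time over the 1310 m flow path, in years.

3440

Hydraulic gradient i = Δh / L = 0.853 / 1310 = 0.0006511.
Darcy flux q = K · i = 0.3360 × 0.0006511 = 0.0002188 m/day.
Seepage velocity v = q / n_e = 0.0002188 / 0.21 = 0.001042 m/day.
Travel time t = L / v = 1310 / 0.001042 = 1.257e+06 days = 3443 years.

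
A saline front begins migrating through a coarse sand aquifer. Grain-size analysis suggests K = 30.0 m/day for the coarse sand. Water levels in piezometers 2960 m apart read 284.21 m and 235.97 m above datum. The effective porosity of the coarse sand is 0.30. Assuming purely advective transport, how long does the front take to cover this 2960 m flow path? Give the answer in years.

4.97

Hydraulic gradient i = (284.21 − 235.97) / 2960 = 48.24 / 2960 = 0.01630.
Darcy flux q = K · i = 30.00 × 0.01630 = 0.4889 m/day.
Seepage velocity v = q / n_e = 0.4889 / 0.30 = 1.630 m/day.
Travel time t = L / v = 2960 / 1.630 = 1816 days = 4.973 years.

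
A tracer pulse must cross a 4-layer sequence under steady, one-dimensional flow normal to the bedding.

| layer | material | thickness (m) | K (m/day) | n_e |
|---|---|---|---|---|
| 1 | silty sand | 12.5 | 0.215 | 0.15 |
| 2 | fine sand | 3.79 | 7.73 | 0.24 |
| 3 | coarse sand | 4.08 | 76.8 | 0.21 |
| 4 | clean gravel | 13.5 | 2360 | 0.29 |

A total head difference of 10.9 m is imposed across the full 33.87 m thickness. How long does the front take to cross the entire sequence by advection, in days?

With flow normal to the layers, continuity requires the same specific discharge q through every layer.
Σ(b_i/K_i) = 12.5/0.215 + 3.79/7.73 + 4.08/76.8 + 13.5/2360 = 58.69 d.
q = Δh / Σ(b_i/K_i) = 10.9 / 58.69 = 0.1857 m/day.
In each layer the seepage velocity is v_i = q/n_i, so the layer transit time is t_i = b_i·n_i / q:
  layer 1 (silty sand): t_1 = 12.5 × 0.15 / 0.1857 = 10.10 d
  layer 2 (fine sand): t_2 = 3.79 × 0.24 / 0.1857 = 4.898 d
  layer 3 (coarse sand): t_3 = 4.08 × 0.21 / 0.1857 = 4.613 d
  layer 4 (clean gravel): t_4 = 13.5 × 0.29 / 0.1857 = 21.08 d
Total t = Σ t_i = 40.69 days.

40.7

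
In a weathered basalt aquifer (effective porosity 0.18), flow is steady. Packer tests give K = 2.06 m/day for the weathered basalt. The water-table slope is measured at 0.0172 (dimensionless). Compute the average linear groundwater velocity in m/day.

Hydraulic gradient i = 0.0172.
Darcy flux q = K · i = 2.060 × 0.01720 = 0.03543 m/day.
Seepage velocity v = q / n_e = 0.03543 / 0.18 = 0.1968 m/day.

0.197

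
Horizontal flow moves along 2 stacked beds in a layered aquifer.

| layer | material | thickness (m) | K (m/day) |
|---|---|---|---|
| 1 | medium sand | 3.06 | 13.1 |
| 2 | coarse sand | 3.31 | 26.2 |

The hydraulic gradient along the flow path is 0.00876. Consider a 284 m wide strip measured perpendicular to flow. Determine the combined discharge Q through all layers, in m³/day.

Flow is parallel to layering, so each bed carries its own Darcy discharge and the transmissivities add.
Σ(K_i·b_i) = 13.1×3.06 + 26.2×3.31 = 126.8 m²/day.
Hydraulic gradient i = 0.00876.
Q = Σ(K_i·b_i) · W · i = 126.8 × 284 × 0.008760 = 315.5 m³/day.

315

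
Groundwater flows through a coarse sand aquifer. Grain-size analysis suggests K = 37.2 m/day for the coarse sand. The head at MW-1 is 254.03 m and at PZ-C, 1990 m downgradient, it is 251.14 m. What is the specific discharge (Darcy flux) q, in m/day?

0.0540

Hydraulic gradient i = (254.03 − 251.14) / 1990 = 2.89 / 1990 = 0.001452.
Specific discharge q = K · i = 37.20 × 0.001452 = 0.05402 m/day.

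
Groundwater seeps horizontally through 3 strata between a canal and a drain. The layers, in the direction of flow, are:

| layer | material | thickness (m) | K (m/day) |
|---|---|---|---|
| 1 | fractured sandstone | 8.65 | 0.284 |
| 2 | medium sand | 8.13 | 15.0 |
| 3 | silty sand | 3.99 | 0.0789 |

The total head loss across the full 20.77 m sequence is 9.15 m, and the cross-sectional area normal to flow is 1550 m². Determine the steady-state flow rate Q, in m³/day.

Flow is perpendicular to layering, so the layers act in series and the equivalent K is the thickness-weighted harmonic mean.
Total thickness L = 8.65 + 8.13 + 3.99 = 20.77 m.
Σ(b_i/K_i) = 8.65/0.284 + 8.13/15.0 + 3.99/0.0789 = 81.57 d.
K_eq = L / Σ(b_i/K_i) = 20.77 / 81.57 = 0.2546 m/day.
Q = K_eq · A · (Δh/L) = 0.2546 × 1550 × (9.15/20.77) = 173.9 m³/day.

174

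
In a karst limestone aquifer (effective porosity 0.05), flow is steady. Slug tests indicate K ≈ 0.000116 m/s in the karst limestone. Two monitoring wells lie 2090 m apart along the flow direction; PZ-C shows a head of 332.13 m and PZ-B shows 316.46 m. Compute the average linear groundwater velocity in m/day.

1.50

Convert K: 0.000116 m/s × 86400 = 10.02 m/day.
Hydraulic gradient i = (332.13 − 316.46) / 2090 = 15.67 / 2090 = 0.007498.
Darcy flux q = K · i = 10.02 × 0.007498 = 0.07514 m/day.
Seepage velocity v = q / n_e = 0.07514 / 0.05 = 1.503 m/day.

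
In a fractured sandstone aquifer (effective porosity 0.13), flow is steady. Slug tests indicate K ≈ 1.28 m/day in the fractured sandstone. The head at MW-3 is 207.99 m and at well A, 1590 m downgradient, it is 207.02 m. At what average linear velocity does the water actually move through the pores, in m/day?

Hydraulic gradient i = (207.99 − 207.02) / 1590 = 0.97 / 1590 = 0.0006101.
Darcy flux q = K · i = 1.280 × 0.0006101 = 0.0007809 m/day.
Seepage velocity v = q / n_e = 0.0007809 / 0.13 = 0.006007 m/day.

0.00601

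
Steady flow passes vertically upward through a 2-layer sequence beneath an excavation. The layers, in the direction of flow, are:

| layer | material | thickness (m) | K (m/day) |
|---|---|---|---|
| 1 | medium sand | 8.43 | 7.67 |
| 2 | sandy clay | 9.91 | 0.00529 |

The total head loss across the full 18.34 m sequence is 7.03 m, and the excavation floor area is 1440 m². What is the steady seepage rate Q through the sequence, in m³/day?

Flow is perpendicular to layering, so the layers act in series and the equivalent K is the thickness-weighted harmonic mean.
Total thickness L = 8.43 + 9.91 = 18.34 m.
Σ(b_i/K_i) = 8.43/7.67 + 9.91/0.00529 = 1874 d.
K_eq = L / Σ(b_i/K_i) = 18.34 / 1874 = 0.009784 m/day.
Q = K_eq · A · (Δh/L) = 0.009784 × 1440 × (7.03/18.34) = 5.401 m³/day.

5.40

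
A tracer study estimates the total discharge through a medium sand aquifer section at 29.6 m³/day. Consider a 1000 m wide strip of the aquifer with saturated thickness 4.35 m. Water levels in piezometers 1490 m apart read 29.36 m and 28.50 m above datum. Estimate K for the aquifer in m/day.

Cross-sectional area A = 1000 × 4.35 = 4350 m².
Hydraulic gradient i = (29.36 − 28.50) / 1490 = 0.86 / 1490 = 0.0005772.
From Q = K·A·i, K = Q / (A·i) = 29.6 / (4350 × 0.0005772) = 11.79 m/day.

11.8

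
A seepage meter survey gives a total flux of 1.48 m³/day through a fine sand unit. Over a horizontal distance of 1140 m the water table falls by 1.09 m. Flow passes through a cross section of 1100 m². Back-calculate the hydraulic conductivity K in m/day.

1.41

Hydraulic gradient i = Δh / L = 1.09 / 1140 = 0.0009561.
From Q = K·A·i, K = Q / (A·i) = 1.48 / (1100 × 0.0009561) = 1.407 m/day.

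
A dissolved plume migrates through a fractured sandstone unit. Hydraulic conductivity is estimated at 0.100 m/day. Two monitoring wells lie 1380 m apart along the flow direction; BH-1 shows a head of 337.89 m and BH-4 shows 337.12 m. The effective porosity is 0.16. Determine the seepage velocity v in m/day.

0.000349

Hydraulic gradient i = (337.89 − 337.12) / 1380 = 0.77 / 1380 = 0.0005580.
Darcy flux q = K · i = 0.1000 × 0.0005580 = 5.580e-05 m/day.
Seepage velocity v = q / n_e = 5.580e-05 / 0.16 = 0.0003487 m/day.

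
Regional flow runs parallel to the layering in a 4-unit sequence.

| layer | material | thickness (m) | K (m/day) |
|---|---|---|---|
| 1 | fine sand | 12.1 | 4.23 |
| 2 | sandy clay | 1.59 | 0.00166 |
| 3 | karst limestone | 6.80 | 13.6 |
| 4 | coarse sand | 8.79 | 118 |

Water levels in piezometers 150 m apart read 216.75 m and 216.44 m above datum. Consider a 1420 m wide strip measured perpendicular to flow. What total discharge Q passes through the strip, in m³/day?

Flow is parallel to layering, so each bed carries its own Darcy discharge and the transmissivities add.
Σ(K_i·b_i) = 4.23×12.1 + 0.00166×1.59 + 13.6×6.80 + 118×8.79 = 1181 m²/day.
Hydraulic gradient i = (216.75 − 216.44) / 150 = 0.31 / 150 = 0.002067.
Q = Σ(K_i·b_i) · W · i = 1181 × 1420 × 0.002067 = 3466 m³/day.

3470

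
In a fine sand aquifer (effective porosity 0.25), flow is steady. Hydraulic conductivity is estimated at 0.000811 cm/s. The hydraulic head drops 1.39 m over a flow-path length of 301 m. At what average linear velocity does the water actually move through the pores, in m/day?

0.0129

Convert K: 0.000811 cm/s × 864 = 0.7007 m/day.
Hydraulic gradient i = Δh / L = 1.39 / 301 = 0.004618.
Darcy flux q = K · i = 0.7007 × 0.004618 = 0.003236 m/day.
Seepage velocity v = q / n_e = 0.003236 / 0.25 = 0.01294 m/day.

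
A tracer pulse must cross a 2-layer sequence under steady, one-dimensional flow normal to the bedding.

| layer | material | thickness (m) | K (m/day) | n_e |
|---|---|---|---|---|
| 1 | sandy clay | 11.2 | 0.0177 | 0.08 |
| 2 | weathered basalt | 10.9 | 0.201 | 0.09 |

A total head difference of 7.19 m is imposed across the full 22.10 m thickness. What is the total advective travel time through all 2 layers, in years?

With flow normal to the layers, continuity requires the same specific discharge q through every layer.
Σ(b_i/K_i) = 11.2/0.0177 + 10.9/0.201 = 687.0 d.
q = Δh / Σ(b_i/K_i) = 7.19 / 687.0 = 0.01047 m/day.
In each layer the seepage velocity is v_i = q/n_i, so the layer transit time is t_i = b_i·n_i / q:
  layer 1 (sandy clay): t_1 = 11.2 × 0.08 / 0.01047 = 85.61 d
  layer 2 (weathered basalt): t_2 = 10.9 × 0.09 / 0.01047 = 93.73 d
Total t = Σ t_i = 179.3 days = 0.4910 years.

0.491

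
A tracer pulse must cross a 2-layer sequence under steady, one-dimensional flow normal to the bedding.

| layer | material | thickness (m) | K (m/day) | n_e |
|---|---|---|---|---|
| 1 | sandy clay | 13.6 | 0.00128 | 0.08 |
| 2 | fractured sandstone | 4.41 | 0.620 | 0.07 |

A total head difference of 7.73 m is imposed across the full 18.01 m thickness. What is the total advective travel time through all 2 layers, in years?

With flow normal to the layers, continuity requires the same specific discharge q through every layer.
Σ(b_i/K_i) = 13.6/0.00128 + 4.41/0.620 = 10632 d.
q = Δh / Σ(b_i/K_i) = 7.73 / 10632 = 0.0007270 m/day.
In each layer the seepage velocity is v_i = q/n_i, so the layer transit time is t_i = b_i·n_i / q:
  layer 1 (sandy clay): t_1 = 13.6 × 0.08 / 0.0007270 = 1496 d
  layer 2 (fractured sandstone): t_2 = 4.41 × 0.07 / 0.0007270 = 424.6 d
Total t = Σ t_i = 1921 days = 5.260 years.

5.26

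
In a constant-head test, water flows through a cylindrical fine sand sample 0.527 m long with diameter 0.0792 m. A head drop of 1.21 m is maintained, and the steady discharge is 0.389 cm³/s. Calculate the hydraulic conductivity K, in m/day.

Cross-sectional area A = π·(d/2)² = π × (0.0792/2)² = 0.004927 m².
Convert discharge: 0.389 cm³/s = 3.890e-07 m³/s.
Darcy's law rearranged: K = Q·L / (A·Δh) = 3.890e-07 × 0.527 / (0.004927 × 1.21) = 3.439e-05 m/s = 2.971 m/day.

2.97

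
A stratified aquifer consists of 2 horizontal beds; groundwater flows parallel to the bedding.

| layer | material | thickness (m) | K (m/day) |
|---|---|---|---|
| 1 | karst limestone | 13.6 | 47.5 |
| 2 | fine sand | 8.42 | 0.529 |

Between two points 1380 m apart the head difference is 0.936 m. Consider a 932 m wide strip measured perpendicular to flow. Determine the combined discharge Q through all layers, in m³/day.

411

Flow is parallel to layering, so each bed carries its own Darcy discharge and the transmissivities add.
Σ(K_i·b_i) = 47.5×13.6 + 0.529×8.42 = 650.5 m²/day.
Hydraulic gradient i = Δh / L = 0.936 / 1380 = 0.0006783.
Q = Σ(K_i·b_i) · W · i = 650.5 × 932 × 0.0006783 = 411.2 m³/day.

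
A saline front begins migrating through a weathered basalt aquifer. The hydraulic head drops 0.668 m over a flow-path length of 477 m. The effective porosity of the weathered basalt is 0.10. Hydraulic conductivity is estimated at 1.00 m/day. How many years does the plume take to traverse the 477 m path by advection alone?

93.3

Hydraulic gradient i = Δh / L = 0.668 / 477 = 0.001400.
Darcy flux q = K · i = 1.000 × 0.001400 = 0.001400 m/day.
Seepage velocity v = q / n_e = 0.001400 / 0.10 = 0.01400 m/day.
Travel time t = L / v = 477 / 0.01400 = 34061 days = 93.25 years.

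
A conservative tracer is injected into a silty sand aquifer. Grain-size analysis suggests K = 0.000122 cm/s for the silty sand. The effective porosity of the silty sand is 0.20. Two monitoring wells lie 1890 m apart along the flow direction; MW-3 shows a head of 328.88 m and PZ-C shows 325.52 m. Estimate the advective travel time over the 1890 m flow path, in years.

Convert K: 0.000122 cm/s × 864 = 0.1054 m/day.
Hydraulic gradient i = (328.88 − 325.52) / 1890 = 3.36 / 1890 = 0.001778.
Darcy flux q = K · i = 0.1054 × 0.001778 = 0.0001874 m/day.
Seepage velocity v = q / n_e = 0.0001874 / 0.20 = 0.0009370 m/day.
Travel time t = L / v = 1890 / 0.0009370 = 2.017e+06 days = 5523 years.

5520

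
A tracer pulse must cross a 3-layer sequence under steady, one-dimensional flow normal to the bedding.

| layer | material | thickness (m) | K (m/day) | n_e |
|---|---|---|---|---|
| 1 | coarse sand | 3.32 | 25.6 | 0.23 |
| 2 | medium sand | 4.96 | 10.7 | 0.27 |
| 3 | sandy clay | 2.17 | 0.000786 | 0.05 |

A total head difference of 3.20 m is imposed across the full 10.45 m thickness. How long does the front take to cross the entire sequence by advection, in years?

With flow normal to the layers, continuity requires the same specific discharge q through every layer.
Σ(b_i/K_i) = 3.32/25.6 + 4.96/10.7 + 2.17/0.000786 = 2761 d.
q = Δh / Σ(b_i/K_i) = 3.20 / 2761 = 0.001159 m/day.
In each layer the seepage velocity is v_i = q/n_i, so the layer transit time is t_i = b_i·n_i / q:
  layer 1 (coarse sand): t_1 = 3.32 × 0.23 / 0.001159 = 658.9 d
  layer 2 (medium sand): t_2 = 4.96 × 0.27 / 0.001159 = 1156 d
  layer 3 (sandy clay): t_3 = 2.17 × 0.05 / 0.001159 = 93.63 d
Total t = Σ t_i = 1908 days = 5.224 years.

5.22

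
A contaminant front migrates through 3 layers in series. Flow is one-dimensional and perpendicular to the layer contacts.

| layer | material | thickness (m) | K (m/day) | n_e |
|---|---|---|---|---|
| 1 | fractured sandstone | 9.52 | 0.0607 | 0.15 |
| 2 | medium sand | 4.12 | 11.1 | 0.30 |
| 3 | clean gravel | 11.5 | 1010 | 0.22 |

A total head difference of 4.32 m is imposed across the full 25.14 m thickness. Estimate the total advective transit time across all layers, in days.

With flow normal to the layers, continuity requires the same specific discharge q through every layer.
Σ(b_i/K_i) = 9.52/0.0607 + 4.12/11.1 + 11.5/1010 = 157.2 d.
q = Δh / Σ(b_i/K_i) = 4.32 / 157.2 = 0.02748 m/day.
In each layer the seepage velocity is v_i = q/n_i, so the layer transit time is t_i = b_i·n_i / q:
  layer 1 (fractured sandstone): t_1 = 9.52 × 0.15 / 0.02748 = 51.97 d
  layer 2 (medium sand): t_2 = 4.12 × 0.30 / 0.02748 = 44.98 d
  layer 3 (clean gravel): t_3 = 11.5 × 0.22 / 0.02748 = 92.08 d
Total t = Σ t_i = 189.0 days.

189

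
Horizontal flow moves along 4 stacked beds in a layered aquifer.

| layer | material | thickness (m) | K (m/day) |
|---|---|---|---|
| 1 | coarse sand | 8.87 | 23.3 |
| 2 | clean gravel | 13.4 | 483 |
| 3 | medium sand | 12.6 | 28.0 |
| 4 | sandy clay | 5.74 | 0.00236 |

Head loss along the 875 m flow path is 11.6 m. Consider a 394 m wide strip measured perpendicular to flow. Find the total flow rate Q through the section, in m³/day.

36700

Flow is parallel to layering, so each bed carries its own Darcy discharge and the transmissivities add.
Σ(K_i·b_i) = 23.3×8.87 + 483×13.4 + 28.0×12.6 + 0.00236×5.74 = 7032 m²/day.
Hydraulic gradient i = Δh / L = 11.6 / 875 = 0.01326.
Q = Σ(K_i·b_i) · W · i = 7032 × 394 × 0.01326 = 36729 m³/day.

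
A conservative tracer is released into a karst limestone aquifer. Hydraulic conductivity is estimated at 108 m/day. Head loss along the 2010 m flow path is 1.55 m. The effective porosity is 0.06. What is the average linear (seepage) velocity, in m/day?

1.39

Hydraulic gradient i = Δh / L = 1.55 / 2010 = 0.0007711.
Darcy flux q = K · i = 108.0 × 0.0007711 = 0.08328 m/day.
Seepage velocity v = q / n_e = 0.08328 / 0.06 = 1.388 m/day.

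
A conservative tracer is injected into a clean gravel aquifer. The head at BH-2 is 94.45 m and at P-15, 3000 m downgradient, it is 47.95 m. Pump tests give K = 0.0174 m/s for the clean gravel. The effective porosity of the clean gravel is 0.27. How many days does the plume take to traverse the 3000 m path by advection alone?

34.8

Convert K: 0.0174 m/s × 86400 = 1503 m/day.
Hydraulic gradient i = (94.45 − 47.95) / 3000 = 46.5 / 3000 = 0.01550.
Darcy flux q = K · i = 1503 × 0.01550 = 23.30 m/day.
Seepage velocity v = q / n_e = 23.30 / 0.27 = 86.30 m/day.
Travel time t = L / v = 3000 / 86.30 = 34.76 days.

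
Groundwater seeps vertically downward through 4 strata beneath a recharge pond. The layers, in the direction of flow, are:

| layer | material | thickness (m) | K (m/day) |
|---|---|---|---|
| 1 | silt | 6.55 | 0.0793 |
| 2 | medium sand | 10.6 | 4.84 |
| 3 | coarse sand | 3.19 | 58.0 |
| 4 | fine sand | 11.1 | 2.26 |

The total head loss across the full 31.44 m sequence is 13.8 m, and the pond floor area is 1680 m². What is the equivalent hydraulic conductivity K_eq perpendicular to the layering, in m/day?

0.350

Flow is perpendicular to layering, so the layers act in series and the equivalent K is the thickness-weighted harmonic mean.
Total thickness L = 6.55 + 10.6 + 3.19 + 11.1 = 31.44 m.
Σ(b_i/K_i) = 6.55/0.0793 + 10.6/4.84 + 3.19/58.0 + 11.1/2.26 = 89.75 d.
K_eq = L / Σ(b_i/K_i) = 31.44 / 89.75 = 0.3503 m/day.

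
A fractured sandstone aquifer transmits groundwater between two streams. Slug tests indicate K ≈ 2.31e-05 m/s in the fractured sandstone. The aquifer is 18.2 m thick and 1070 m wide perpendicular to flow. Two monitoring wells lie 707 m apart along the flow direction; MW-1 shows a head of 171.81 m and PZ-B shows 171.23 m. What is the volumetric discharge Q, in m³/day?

31.9

Convert K: 2.31e-05 m/s × 86400 = 1.996 m/day.
Cross-sectional area A = 1070 × 18.2 = 19474 m².
Hydraulic gradient i = (171.81 − 171.23) / 707 = 0.58 / 707 = 0.0008204.
Darcy's law: Q = K · A · i = 1.996 × 19474 × 0.0008204 = 31.89 m³/day.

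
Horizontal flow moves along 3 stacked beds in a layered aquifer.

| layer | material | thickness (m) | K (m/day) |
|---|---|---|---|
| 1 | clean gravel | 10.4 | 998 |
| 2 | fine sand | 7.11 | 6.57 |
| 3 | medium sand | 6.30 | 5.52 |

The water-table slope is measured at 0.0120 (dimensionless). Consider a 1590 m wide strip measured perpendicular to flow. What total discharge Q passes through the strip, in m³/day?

Flow is parallel to layering, so each bed carries its own Darcy discharge and the transmissivities add.
Σ(K_i·b_i) = 998×10.4 + 6.57×7.11 + 5.52×6.30 = 10461 m²/day.
Hydraulic gradient i = 0.0120.
Q = Σ(K_i·b_i) · W · i = 10461 × 1590 × 0.01200 = 1.996e+05 m³/day.

200000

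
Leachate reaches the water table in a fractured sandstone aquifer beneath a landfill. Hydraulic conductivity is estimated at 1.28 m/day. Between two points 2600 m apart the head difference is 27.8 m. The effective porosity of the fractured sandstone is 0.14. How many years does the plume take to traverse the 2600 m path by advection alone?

Hydraulic gradient i = Δh / L = 27.8 / 2600 = 0.01069.
Darcy flux q = K · i = 1.280 × 0.01069 = 0.01369 m/day.
Seepage velocity v = q / n_e = 0.01369 / 0.14 = 0.09776 m/day.
Travel time t = L / v = 2600 / 0.09776 = 26596 days = 72.82 years.

72.8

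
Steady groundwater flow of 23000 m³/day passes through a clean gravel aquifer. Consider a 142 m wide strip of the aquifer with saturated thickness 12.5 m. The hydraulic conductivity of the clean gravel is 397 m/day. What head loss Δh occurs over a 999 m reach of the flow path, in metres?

32.6

Cross-sectional area A = 142 × 12.5 = 1775 m².
From Q = K·A·i, i = Q / (K·A) = 23000 / (397.0 × 1775) = 0.03264.
Head loss Δh = i · L = 0.03264 × 999 = 32.61 m.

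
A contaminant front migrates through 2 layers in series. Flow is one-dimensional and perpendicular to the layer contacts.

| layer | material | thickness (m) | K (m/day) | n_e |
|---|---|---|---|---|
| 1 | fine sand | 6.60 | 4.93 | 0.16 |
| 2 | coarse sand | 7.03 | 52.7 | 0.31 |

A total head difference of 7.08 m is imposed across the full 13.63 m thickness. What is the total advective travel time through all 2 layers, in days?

With flow normal to the layers, continuity requires the same specific discharge q through every layer.
Σ(b_i/K_i) = 6.60/4.93 + 7.03/52.7 = 1.472 d.
q = Δh / Σ(b_i/K_i) = 7.08 / 1.472 = 4.809 m/day.
In each layer the seepage velocity is v_i = q/n_i, so the layer transit time is t_i = b_i·n_i / q:
  layer 1 (fine sand): t_1 = 6.60 × 0.16 / 4.809 = 0.2196 d
  layer 2 (coarse sand): t_2 = 7.03 × 0.31 / 4.809 = 0.4531 d
Total t = Σ t_i = 0.6727 days.

0.673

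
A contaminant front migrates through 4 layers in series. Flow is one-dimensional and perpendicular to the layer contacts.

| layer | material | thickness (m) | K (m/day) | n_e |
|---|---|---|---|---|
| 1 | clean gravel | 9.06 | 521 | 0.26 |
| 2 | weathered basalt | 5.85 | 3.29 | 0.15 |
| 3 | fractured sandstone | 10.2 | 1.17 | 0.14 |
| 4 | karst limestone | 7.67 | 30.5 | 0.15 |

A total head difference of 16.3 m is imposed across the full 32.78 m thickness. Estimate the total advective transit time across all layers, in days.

3.84

With flow normal to the layers, continuity requires the same specific discharge q through every layer.
Σ(b_i/K_i) = 9.06/521 + 5.85/3.29 + 10.2/1.17 + 7.67/30.5 = 10.76 d.
q = Δh / Σ(b_i/K_i) = 16.3 / 10.76 = 1.514 m/day.
In each layer the seepage velocity is v_i = q/n_i, so the layer transit time is t_i = b_i·n_i / q:
  layer 1 (clean gravel): t_1 = 9.06 × 0.26 / 1.514 = 1.556 d
  layer 2 (weathered basalt): t_2 = 5.85 × 0.15 / 1.514 = 0.5795 d
  layer 3 (fractured sandstone): t_3 = 10.2 × 0.14 / 1.514 = 0.9431 d
  layer 4 (karst limestone): t_4 = 7.67 × 0.15 / 1.514 = 0.7598 d
Total t = Σ t_i = 3.838 days.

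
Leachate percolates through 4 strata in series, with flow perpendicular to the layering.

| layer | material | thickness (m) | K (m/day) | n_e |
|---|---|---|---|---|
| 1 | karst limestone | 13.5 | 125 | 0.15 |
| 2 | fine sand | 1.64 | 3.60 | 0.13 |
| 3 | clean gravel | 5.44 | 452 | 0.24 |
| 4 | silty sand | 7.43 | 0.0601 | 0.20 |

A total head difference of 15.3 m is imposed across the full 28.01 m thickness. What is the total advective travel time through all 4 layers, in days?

With flow normal to the layers, continuity requires the same specific discharge q through every layer.
Σ(b_i/K_i) = 13.5/125 + 1.64/3.60 + 5.44/452 + 7.43/0.0601 = 124.2 d.
q = Δh / Σ(b_i/K_i) = 15.3 / 124.2 = 0.1232 m/day.
In each layer the seepage velocity is v_i = q/n_i, so the layer transit time is t_i = b_i·n_i / q:
  layer 1 (karst limestone): t_1 = 13.5 × 0.15 / 0.1232 = 16.44 d
  layer 2 (fine sand): t_2 = 1.64 × 0.13 / 0.1232 = 1.731 d
  layer 3 (clean gravel): t_3 = 5.44 × 0.24 / 0.1232 = 10.60 d
  layer 4 (silty sand): t_4 = 7.43 × 0.20 / 0.1232 = 12.06 d
Total t = Σ t_i = 40.83 days.

40.8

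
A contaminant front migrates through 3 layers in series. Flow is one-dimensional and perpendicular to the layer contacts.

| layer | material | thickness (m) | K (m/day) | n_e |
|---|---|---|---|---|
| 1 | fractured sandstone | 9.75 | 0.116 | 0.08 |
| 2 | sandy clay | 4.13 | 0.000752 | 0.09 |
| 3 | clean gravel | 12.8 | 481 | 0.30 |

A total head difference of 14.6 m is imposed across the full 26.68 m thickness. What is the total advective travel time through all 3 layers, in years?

5.22

With flow normal to the layers, continuity requires the same specific discharge q through every layer.
Σ(b_i/K_i) = 9.75/0.116 + 4.13/0.000752 + 12.8/481 = 5576 d.
q = Δh / Σ(b_i/K_i) = 14.6 / 5576 = 0.002618 m/day.
In each layer the seepage velocity is v_i = q/n_i, so the layer transit time is t_i = b_i·n_i / q:
  layer 1 (fractured sandstone): t_1 = 9.75 × 0.08 / 0.002618 = 297.9 d
  layer 2 (sandy clay): t_2 = 4.13 × 0.09 / 0.002618 = 142.0 d
  layer 3 (clean gravel): t_3 = 12.8 × 0.30 / 0.002618 = 1467 d
Total t = Σ t_i = 1906 days = 5.220 years.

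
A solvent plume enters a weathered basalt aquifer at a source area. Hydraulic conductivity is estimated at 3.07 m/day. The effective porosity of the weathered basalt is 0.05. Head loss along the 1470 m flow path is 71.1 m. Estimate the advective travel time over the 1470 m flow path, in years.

Hydraulic gradient i = Δh / L = 71.1 / 1470 = 0.04837.
Darcy flux q = K · i = 3.070 × 0.04837 = 0.1485 m/day.
Seepage velocity v = q / n_e = 0.1485 / 0.05 = 2.970 m/day.
Travel time t = L / v = 1470 / 2.970 = 495.0 days = 1.355 years.

1.36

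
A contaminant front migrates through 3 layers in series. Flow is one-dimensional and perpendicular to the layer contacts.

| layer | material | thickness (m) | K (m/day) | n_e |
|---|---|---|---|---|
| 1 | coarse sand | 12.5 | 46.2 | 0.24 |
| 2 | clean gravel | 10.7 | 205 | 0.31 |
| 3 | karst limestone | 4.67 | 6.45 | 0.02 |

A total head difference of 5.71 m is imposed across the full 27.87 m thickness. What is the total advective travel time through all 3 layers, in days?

1.18

With flow normal to the layers, continuity requires the same specific discharge q through every layer.
Σ(b_i/K_i) = 12.5/46.2 + 10.7/205 + 4.67/6.45 = 1.047 d.
q = Δh / Σ(b_i/K_i) = 5.71 / 1.047 = 5.455 m/day.
In each layer the seepage velocity is v_i = q/n_i, so the layer transit time is t_i = b_i·n_i / q:
  layer 1 (coarse sand): t_1 = 12.5 × 0.24 / 5.455 = 0.5500 d
  layer 2 (clean gravel): t_2 = 10.7 × 0.31 / 5.455 = 0.6081 d
  layer 3 (karst limestone): t_3 = 4.67 × 0.02 / 5.455 = 0.01712 d
Total t = Σ t_i = 1.175 days.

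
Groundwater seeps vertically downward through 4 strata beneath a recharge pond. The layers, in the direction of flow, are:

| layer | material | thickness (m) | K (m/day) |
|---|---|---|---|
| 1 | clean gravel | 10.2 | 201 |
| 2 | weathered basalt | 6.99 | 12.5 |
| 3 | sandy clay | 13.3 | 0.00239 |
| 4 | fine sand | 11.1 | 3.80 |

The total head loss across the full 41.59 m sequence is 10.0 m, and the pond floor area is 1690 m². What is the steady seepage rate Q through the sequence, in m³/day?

Flow is perpendicular to layering, so the layers act in series and the equivalent K is the thickness-weighted harmonic mean.
Total thickness L = 10.2 + 6.99 + 13.3 + 11.1 = 41.59 m.
Σ(b_i/K_i) = 10.2/201 + 6.99/12.5 + 13.3/0.00239 + 11.1/3.80 = 5568 d.
K_eq = L / Σ(b_i/K_i) = 41.59 / 5568 = 0.007469 m/day.
Q = K_eq · A · (Δh/L) = 0.007469 × 1690 × (10.0/41.59) = 3.035 m³/day.

3.03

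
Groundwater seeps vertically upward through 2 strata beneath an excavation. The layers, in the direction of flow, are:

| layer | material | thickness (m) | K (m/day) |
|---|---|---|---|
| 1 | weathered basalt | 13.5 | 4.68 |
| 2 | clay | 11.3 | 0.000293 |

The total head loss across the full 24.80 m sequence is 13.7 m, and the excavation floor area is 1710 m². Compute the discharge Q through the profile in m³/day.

0.607

Flow is perpendicular to layering, so the layers act in series and the equivalent K is the thickness-weighted harmonic mean.
Total thickness L = 13.5 + 11.3 = 24.80 m.
Σ(b_i/K_i) = 13.5/4.68 + 11.3/0.000293 = 38569 d.
K_eq = L / Σ(b_i/K_i) = 24.80 / 38569 = 0.0006430 m/day.
Q = K_eq · A · (Δh/L) = 0.0006430 × 1710 × (13.7/24.80) = 0.6074 m³/day.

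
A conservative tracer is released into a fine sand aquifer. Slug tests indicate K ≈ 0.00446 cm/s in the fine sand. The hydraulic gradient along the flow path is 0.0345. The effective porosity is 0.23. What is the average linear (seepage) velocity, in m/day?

Convert K: 0.00446 cm/s × 864 = 3.853 m/day.
Hydraulic gradient i = 0.0345.
Darcy flux q = K · i = 3.853 × 0.03450 = 0.1329 m/day.
Seepage velocity v = q / n_e = 0.1329 / 0.23 = 0.5780 m/day.

0.578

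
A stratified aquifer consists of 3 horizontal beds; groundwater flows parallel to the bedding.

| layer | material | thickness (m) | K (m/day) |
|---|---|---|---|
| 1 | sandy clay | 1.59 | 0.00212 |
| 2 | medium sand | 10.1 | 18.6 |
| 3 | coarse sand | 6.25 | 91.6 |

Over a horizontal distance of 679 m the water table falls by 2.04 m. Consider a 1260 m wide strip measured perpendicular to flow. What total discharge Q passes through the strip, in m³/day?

Flow is parallel to layering, so each bed carries its own Darcy discharge and the transmissivities add.
Σ(K_i·b_i) = 0.00212×1.59 + 18.6×10.1 + 91.6×6.25 = 760.4 m²/day.
Hydraulic gradient i = Δh / L = 2.04 / 679 = 0.003004.
Q = Σ(K_i·b_i) · W · i = 760.4 × 1260 × 0.003004 = 2878 m³/day.

2880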